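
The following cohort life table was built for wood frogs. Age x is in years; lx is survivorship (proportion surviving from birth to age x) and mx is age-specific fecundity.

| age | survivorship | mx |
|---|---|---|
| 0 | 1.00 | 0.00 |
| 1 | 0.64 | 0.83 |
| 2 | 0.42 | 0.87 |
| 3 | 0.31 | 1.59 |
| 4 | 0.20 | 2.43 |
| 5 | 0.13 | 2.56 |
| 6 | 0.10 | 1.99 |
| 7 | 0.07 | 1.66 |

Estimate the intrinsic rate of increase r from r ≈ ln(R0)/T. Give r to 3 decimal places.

0.280

R0 = Σ lx·mx = 0 + 0.5312 + 0.3654 + 0.4929 + 0.486 + 0.3328 + 0.199 + 0.1162 = 2.5235
Σ x·lx·mx = 8.3561; T = 8.3561/2.5235 = 3.31131…
r ≈ ln(R0)/T = ln(2.5235)/3.31131… = 0.27954… → 0.280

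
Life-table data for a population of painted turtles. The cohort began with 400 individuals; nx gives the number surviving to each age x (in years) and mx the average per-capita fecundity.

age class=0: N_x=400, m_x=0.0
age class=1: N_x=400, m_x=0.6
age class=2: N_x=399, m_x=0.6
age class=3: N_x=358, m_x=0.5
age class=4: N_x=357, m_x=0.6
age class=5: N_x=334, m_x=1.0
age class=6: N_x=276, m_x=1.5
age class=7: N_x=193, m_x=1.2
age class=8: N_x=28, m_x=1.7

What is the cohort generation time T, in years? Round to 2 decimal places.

lx = nx/n0 = nx/400: 1, 1, 0.9975, 0.895, 0.8925, 0.835, 0.69, 0.4825, 0.07
lx·mx: 0, 0.6, 0.5985, 0.4475, 0.5355, 0.835, 1.035, 0.579, 0.119 → R0 = 4.7495
x·lx·mx: 0, 0.6, 1.197, 1.3425, 2.142, 4.175, 6.21, 4.053, 0.952 → Σ = 20.6715
T = 20.6715 / 4.7495 = 4.352353… → 4.35

4.35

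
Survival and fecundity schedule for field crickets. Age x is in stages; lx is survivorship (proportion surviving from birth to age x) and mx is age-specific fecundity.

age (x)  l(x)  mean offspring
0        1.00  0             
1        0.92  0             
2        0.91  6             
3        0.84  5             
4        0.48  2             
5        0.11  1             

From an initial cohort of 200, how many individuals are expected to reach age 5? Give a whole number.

Expected survivors = N0 · l_5 = 200 × 0.11 = 22 → 22

22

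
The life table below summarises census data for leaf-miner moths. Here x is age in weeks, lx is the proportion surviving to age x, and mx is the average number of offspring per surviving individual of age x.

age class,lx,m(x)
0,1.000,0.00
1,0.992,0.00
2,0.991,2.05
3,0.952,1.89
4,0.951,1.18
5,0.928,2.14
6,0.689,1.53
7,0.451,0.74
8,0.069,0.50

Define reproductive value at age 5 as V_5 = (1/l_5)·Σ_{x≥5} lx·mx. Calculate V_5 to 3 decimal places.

3.673

lx·mx for x ≥ 5: 1.98592, 1.05417, 0.33374, 0.0345 → sum = 3.40833
V_5 = 3.40833 / l_5 = 3.40833 / 0.928 = 3.672769… → 3.673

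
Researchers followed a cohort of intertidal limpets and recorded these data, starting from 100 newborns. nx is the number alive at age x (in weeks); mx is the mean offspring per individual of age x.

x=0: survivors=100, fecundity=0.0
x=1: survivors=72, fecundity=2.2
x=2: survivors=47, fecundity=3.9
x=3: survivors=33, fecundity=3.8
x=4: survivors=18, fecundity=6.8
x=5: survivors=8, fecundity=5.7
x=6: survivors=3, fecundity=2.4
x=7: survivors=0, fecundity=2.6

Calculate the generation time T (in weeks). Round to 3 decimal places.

lx = nx/n0 = nx/100: 1, 0.72, 0.47, 0.33, 0.18, 0.08, 0.03, 0
lx·mx: 0, 1.584, 1.833, 1.254, 1.224, 0.456, 0.072, 0 → R0 = 6.423
x·lx·mx: 0, 1.584, 3.666, 3.762, 4.896, 2.28, 0.432, 0 → Σ = 16.62
T = 16.62 / 6.423 = 2.587576… → 2.588

2.588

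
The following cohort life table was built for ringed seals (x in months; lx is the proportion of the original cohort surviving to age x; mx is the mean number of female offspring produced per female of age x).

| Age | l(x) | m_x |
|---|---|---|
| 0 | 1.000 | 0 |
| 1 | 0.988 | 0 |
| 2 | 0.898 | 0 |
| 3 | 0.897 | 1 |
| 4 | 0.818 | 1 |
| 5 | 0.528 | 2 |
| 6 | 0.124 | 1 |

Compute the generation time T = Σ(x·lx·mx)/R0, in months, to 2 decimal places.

lx·mx: 0, 0, 0, 0.897, 0.818, 1.056, 0.124 → R0 = 2.895
x·lx·mx: 0, 0, 0, 2.691, 3.272, 5.28, 0.744 → Σ = 11.987
T = 11.987 / 2.895 = 4.140587… → 4.14

4.14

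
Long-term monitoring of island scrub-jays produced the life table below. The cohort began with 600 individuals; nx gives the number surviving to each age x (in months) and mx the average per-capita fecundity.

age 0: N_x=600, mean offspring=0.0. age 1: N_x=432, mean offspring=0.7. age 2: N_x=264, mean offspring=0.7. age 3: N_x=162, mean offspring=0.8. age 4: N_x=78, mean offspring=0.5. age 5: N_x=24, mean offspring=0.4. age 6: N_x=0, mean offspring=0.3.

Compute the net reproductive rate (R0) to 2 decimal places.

lx = nx/n0 = nx/600: 1, 0.72, 0.44, 0.27, 0.13, 0.04, 0
lx·mx by age: 0, 0.504, 0.308, 0.216, 0.065, 0.016, 0
R0 = Σ lx·mx = 1.109 → 1.11

1.11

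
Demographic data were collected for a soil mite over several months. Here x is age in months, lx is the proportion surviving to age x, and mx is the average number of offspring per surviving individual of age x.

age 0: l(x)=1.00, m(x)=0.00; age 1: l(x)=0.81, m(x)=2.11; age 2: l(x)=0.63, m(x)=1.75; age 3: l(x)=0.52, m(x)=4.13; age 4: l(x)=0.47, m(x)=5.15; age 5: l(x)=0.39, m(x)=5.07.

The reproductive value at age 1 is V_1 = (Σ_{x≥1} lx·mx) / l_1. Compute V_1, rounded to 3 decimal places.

11.552

lx·mx for x ≥ 1: 1.7091, 1.1025, 2.1476, 2.4205, 1.9773 → sum = 9.357
V_1 = 9.357 / l_1 = 9.357 / 0.81 = 11.551852… → 11.552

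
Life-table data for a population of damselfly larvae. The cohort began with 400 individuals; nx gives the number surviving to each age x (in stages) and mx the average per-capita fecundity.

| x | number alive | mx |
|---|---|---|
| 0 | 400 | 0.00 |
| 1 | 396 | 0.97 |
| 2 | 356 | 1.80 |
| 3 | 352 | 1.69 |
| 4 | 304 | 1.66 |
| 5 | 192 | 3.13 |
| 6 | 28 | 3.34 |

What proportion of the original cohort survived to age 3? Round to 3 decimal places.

l_3 = n_3/n_0 = 352/400 = 0.88 → 0.880

0.880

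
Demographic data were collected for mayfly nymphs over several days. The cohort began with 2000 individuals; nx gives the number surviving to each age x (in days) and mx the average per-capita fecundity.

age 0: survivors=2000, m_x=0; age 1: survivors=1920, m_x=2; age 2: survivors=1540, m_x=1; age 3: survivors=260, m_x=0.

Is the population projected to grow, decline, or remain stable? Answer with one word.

lx = nx/n0 = nx/2000: 1, 0.96, 0.77, 0.13
R0 = Σ lx·mx = 0 + 1.92 + 0.77 + 0 = 2.69
R0 > 1, so the population is growing.

growing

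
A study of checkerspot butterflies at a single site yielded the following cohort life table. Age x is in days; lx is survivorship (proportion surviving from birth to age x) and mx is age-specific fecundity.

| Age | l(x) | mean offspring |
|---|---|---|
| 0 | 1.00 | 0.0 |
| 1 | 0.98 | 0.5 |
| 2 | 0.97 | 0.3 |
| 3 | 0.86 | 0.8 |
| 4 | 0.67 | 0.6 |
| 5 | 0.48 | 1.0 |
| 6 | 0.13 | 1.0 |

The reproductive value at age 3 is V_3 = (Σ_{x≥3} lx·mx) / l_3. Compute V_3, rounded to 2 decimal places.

lx·mx for x ≥ 3: 0.688, 0.402, 0.48, 0.13 → sum = 1.7
V_3 = 1.7 / l_3 = 1.7 / 0.86 = 1.976744… → 1.98

1.98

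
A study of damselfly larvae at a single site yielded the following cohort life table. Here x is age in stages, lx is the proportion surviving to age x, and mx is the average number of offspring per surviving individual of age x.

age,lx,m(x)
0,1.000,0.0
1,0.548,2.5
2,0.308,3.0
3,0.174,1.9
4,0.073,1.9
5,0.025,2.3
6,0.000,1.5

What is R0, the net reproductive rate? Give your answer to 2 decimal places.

2.82

lx·mx by age: 0, 1.37, 0.924, 0.3306, 0.1387, 0.0575, 0
R0 = Σ lx·mx = 2.8208 → 2.82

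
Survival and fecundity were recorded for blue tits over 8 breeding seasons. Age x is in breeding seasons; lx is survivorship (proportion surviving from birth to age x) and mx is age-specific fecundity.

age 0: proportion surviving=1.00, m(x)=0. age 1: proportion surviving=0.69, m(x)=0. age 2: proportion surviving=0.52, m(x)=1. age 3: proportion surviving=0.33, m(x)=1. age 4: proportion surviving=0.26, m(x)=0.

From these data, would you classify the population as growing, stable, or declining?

R0 = Σ lx·mx = 0 + 0 + 0.52 + 0.33 + 0 = 0.85
R0 < 1, so the population is declining.

declining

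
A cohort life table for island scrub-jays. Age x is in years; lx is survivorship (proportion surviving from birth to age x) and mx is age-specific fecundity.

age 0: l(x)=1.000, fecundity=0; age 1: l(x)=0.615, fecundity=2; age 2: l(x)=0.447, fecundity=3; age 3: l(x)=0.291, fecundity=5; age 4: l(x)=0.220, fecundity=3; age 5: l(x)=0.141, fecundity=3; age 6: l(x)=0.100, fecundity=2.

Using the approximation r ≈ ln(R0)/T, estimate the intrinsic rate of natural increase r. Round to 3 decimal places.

0.623

R0 = Σ lx·mx = 0 + 1.23 + 1.341 + 1.455 + 0.66 + 0.423 + 0.2 = 5.309
Σ x·lx·mx = 14.232; T = 14.232/5.309 = 2.68073…
r ≈ ln(R0)/T = ln(5.309)/2.68073… = 0.62274… → 0.623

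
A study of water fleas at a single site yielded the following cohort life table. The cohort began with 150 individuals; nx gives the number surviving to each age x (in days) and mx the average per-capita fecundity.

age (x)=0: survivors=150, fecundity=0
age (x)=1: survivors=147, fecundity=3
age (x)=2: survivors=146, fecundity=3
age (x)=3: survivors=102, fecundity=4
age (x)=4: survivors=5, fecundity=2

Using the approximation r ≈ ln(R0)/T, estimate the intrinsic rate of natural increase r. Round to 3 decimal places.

lx = nx/n0 = nx/150: 1, 0.98, 0.97333…, 0.68, 0.03333…
R0 = Σ lx·mx = 0 + 2.94 + 2.92… + 2.72 + 0.06667… = 8.646667…
Σ x·lx·mx = 17.206667…; T = 17.206667…/8.646667… = 1.98998…
r ≈ ln(R0)/T = ln(8.646667…)/1.98998… = 1.08402… → 1.084

1.084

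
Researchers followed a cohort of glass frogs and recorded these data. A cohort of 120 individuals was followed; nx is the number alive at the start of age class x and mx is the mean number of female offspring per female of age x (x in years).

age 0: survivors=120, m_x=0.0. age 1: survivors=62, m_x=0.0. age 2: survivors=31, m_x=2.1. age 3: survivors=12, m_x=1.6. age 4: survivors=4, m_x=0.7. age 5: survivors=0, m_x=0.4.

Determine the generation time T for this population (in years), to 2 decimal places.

lx = nx/n0 = nx/120: 1, 0.51667…, 0.25833…, 0.1, 0.03333…, 0
lx·mx: 0, 0, 0.5425…, 0.16, 0.023333…, 0 → R0 = 0.725833…
x·lx·mx: 0, 0, 1.085…, 0.48, 0.093333…, 0 → Σ = 1.658333…
T = 1.658333… / 0.725833… = 2.28473… → 2.28

2.28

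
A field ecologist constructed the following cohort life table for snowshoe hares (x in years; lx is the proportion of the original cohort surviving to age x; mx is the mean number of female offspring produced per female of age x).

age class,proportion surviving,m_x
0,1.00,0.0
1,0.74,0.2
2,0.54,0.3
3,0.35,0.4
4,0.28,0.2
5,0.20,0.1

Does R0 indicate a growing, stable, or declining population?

declining

R0 = Σ lx·mx = 0 + 0.148 + 0.162 + 0.14 + 0.056 + 0.02 = 0.526
R0 < 1, so the population is declining.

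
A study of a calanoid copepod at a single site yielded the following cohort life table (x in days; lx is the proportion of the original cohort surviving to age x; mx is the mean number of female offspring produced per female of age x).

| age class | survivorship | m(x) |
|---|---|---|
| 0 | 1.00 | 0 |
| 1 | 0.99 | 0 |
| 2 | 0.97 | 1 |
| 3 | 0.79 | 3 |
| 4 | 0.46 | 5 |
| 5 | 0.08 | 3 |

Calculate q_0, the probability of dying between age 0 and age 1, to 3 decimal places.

q_0 = (l_0 − l_1) / l_0 = (1 − 0.99) / 1
     = 0.01 / 1 = 0.01 → 0.010

0.010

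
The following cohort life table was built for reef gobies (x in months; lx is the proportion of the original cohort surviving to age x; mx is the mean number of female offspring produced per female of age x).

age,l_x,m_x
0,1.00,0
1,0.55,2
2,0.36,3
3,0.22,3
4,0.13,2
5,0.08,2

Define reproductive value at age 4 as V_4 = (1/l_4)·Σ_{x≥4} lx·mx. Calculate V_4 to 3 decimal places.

3.231

lx·mx for x ≥ 4: 0.26, 0.16 → sum = 0.42
V_4 = 0.42 / l_4 = 0.42 / 0.13 = 3.230769… → 3.231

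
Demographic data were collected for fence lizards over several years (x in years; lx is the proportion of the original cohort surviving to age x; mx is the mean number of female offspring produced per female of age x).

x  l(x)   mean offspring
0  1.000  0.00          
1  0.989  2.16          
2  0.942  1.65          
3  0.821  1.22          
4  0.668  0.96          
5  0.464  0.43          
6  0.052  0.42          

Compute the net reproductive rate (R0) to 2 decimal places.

5.55

lx·mx by age: 0, 2.13624, 1.5543, 1.00162, 0.64128, 0.19952, 0.02184
R0 = Σ lx·mx = 5.5548 → 5.55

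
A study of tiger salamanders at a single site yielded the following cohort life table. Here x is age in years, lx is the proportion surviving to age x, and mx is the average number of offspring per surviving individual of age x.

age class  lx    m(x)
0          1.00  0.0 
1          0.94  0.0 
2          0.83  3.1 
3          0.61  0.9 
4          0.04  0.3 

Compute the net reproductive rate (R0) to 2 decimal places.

3.13

lx·mx by age: 0, 0, 2.573, 0.549, 0.012
R0 = Σ lx·mx = 3.134 → 3.13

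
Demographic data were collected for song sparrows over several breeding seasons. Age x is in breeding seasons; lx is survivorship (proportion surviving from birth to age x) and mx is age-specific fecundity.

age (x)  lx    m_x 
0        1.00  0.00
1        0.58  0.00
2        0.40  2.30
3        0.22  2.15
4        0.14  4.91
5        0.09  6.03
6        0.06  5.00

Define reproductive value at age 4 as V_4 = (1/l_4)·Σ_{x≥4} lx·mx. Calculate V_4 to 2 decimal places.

10.93

lx·mx for x ≥ 4: 0.6874, 0.5427, 0.3 → sum = 1.5301
V_4 = 1.5301 / l_4 = 1.5301 / 0.14 = 10.929286… → 10.93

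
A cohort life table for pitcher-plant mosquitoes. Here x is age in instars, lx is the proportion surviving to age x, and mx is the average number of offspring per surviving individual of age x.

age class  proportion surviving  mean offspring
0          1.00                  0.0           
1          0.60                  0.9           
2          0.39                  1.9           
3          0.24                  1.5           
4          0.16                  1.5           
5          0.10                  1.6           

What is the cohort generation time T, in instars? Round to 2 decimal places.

2.38

lx·mx: 0, 0.54, 0.741, 0.36, 0.24, 0.16 → R0 = 2.041
x·lx·mx: 0, 0.54, 1.482, 1.08, 0.96, 0.8 → Σ = 4.862
T = 4.862 / 2.041 = 2.382166… → 2.38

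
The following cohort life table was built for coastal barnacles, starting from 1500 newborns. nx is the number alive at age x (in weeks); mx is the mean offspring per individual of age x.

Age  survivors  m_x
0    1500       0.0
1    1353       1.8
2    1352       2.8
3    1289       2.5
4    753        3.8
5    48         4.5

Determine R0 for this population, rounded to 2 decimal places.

8.35

lx = nx/n0 = nx/1500: 1, 0.902, 0.90133…, 0.85933…, 0.502, 0.032
lx·mx by age: 0, 1.6236, 2.523733…, 2.148333…, 1.9076, 0.144
R0 = Σ lx·mx = 8.347267… → 8.35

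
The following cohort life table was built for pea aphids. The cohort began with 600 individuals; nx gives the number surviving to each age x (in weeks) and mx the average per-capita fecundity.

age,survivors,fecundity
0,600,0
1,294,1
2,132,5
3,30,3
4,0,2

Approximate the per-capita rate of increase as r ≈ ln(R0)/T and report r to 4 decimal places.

0.3069

lx = nx/n0 = nx/600: 1, 0.49, 0.22, 0.05, 0
R0 = Σ lx·mx = 0 + 0.49 + 1.1 + 0.15 + 0 = 1.74
Σ x·lx·mx = 3.14; T = 3.14/1.74 = 1.8046…
r ≈ ln(R0)/T = ln(1.74)/1.8046… = 0.30693… → 0.3069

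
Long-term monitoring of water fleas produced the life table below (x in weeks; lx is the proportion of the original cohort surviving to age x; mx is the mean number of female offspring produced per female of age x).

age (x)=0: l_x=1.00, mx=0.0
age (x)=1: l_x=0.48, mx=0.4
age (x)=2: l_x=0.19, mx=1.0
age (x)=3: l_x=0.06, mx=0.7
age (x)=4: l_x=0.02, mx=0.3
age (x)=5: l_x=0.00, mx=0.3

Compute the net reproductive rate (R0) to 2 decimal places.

0.43

lx·mx by age: 0, 0.192, 0.19, 0.042, 0.006, 0
R0 = Σ lx·mx = 0.43 → 0.43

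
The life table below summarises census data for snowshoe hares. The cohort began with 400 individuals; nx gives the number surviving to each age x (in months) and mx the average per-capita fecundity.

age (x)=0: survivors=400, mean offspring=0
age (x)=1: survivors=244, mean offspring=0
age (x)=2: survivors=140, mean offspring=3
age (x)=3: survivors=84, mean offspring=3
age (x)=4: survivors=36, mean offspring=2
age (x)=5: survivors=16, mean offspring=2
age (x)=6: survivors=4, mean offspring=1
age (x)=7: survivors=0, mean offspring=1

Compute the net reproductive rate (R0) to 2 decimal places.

1.95

lx = nx/n0 = nx/400: 1, 0.61, 0.35, 0.21, 0.09, 0.04, 0.01, 0
lx·mx by age: 0, 0, 1.05, 0.63, 0.18, 0.08, 0.01, 0
R0 = Σ lx·mx = 1.95 → 1.95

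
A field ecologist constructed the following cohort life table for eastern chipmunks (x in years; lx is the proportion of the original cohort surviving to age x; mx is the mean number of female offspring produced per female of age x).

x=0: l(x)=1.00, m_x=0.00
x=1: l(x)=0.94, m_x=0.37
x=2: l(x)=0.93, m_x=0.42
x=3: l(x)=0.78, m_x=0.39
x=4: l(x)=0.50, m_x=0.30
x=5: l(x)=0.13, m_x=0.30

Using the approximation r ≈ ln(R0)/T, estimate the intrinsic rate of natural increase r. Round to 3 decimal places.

0.090

R0 = Σ lx·mx = 0 + 0.3478 + 0.3906 + 0.3042 + 0.15 + 0.039 = 1.2316
Σ x·lx·mx = 2.8366; T = 2.8366/1.2316 = 2.30318…
r ≈ ln(R0)/T = ln(1.2316)/2.30318… = 0.09045… → 0.090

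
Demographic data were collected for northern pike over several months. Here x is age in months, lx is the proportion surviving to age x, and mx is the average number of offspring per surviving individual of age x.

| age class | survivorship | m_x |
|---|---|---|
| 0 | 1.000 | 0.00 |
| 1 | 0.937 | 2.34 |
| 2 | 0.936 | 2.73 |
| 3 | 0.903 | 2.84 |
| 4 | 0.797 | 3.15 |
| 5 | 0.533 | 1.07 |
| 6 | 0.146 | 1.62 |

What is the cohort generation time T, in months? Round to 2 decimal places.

2.76

lx·mx: 0, 2.19258, 2.55528, 2.56452, 2.51055, 0.57031, 0.23652 → R0 = 10.62976
x·lx·mx: 0, 2.19258, 5.11056, 7.69356, 10.0422, 2.85155, 1.41912 → Σ = 29.30957
T = 29.30957 / 10.62976 = 2.757312… → 2.76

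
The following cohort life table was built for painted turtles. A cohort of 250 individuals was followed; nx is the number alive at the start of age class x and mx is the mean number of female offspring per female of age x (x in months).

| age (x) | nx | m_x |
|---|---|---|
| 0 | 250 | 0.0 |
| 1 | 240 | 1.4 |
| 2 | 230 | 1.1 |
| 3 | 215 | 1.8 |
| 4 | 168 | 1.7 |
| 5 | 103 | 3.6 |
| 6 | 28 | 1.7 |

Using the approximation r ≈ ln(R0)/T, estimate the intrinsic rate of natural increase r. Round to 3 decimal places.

0.606

lx = nx/n0 = nx/250: 1, 0.96, 0.92, 0.86, 0.672, 0.412, 0.112
R0 = Σ lx·mx = 0 + 1.344 + 1.012 + 1.548 + 1.1424 + 1.4832 + 0.1904 = 6.72
Σ x·lx·mx = 21.14; T = 21.14/6.72 = 3.14583…
r ≈ ln(R0)/T = ln(6.72)/3.14583… = 0.60559… → 0.606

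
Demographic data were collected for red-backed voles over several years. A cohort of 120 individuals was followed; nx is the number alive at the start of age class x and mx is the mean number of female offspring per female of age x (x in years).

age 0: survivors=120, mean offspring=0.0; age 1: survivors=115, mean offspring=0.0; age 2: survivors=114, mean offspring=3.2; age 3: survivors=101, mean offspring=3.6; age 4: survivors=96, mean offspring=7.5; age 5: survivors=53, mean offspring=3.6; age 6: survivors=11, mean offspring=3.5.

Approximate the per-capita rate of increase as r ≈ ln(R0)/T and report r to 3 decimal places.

lx = nx/n0 = nx/120: 1, 0.95833…, 0.95, 0.84167…, 0.8, 0.44167…, 0.09167…
R0 = Σ lx·mx = 0 + 0 + 3.04 + 3.03… + 6 + 1.59… + 0.32083… = 13.980833…
Σ x·lx·mx = 49.045…; T = 49.045…/13.980833… = 3.50802…
r ≈ ln(R0)/T = ln(13.980833…)/3.50802… = 0.7519… → 0.752

0.752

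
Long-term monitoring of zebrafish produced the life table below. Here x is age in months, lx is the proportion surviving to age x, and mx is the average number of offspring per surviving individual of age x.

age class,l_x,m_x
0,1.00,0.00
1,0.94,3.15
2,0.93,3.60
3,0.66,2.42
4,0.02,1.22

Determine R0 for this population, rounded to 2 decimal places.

lx·mx by age: 0, 2.961, 3.348, 1.5972, 0.0244
R0 = Σ lx·mx = 7.9306 → 7.93

7.93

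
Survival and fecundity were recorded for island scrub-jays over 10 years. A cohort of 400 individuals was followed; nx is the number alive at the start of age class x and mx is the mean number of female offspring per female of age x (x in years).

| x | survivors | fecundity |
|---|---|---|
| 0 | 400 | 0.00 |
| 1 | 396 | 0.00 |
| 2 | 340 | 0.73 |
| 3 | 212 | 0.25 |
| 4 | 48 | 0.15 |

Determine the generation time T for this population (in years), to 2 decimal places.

2.22

lx = nx/n0 = nx/400: 1, 0.99, 0.85, 0.53, 0.12
lx·mx: 0, 0, 0.6205, 0.1325, 0.018 → R0 = 0.771
x·lx·mx: 0, 0, 1.241, 0.3975, 0.072 → Σ = 1.7105
T = 1.7105 / 0.771 = 2.218547… → 2.22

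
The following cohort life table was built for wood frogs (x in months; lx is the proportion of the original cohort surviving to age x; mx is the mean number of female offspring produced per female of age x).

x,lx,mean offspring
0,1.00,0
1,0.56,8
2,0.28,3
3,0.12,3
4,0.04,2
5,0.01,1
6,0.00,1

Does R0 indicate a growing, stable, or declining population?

growing

R0 = Σ lx·mx = 0 + 4.48 + 0.84 + 0.36 + 0.08 + 0.01 + 0 = 5.77
R0 > 1, so the population is growing.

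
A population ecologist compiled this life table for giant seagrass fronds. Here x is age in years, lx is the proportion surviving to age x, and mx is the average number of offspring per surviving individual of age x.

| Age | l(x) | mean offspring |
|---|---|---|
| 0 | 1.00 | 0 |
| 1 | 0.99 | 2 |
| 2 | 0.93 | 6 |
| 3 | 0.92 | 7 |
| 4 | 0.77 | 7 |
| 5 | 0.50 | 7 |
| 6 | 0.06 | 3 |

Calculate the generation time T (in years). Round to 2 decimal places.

3.15

lx·mx: 0, 1.98, 5.58, 6.44, 5.39, 3.5, 0.18 → R0 = 23.07
x·lx·mx: 0, 1.98, 11.16, 19.32, 21.56, 17.5, 1.08 → Σ = 72.6
T = 72.6 / 23.07 = 3.146944… → 3.15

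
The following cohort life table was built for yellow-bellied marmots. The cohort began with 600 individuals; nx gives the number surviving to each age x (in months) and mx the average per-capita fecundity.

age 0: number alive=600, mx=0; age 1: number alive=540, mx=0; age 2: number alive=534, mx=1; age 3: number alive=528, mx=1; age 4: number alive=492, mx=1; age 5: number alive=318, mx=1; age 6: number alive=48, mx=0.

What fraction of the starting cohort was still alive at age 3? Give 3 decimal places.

l_3 = n_3/n_0 = 528/600 = 0.88 → 0.880

0.880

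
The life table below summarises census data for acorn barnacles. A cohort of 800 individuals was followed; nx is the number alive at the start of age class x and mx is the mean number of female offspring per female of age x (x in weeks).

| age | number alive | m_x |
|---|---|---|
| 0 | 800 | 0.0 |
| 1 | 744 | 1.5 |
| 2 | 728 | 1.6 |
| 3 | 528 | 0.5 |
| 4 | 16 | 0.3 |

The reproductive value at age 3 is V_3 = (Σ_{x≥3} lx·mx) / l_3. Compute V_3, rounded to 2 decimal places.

lx = nx/n0 = nx/800: 1, 0.93, 0.91, 0.66, 0.02
lx·mx for x ≥ 3: 0.33, 0.006 → sum = 0.336
V_3 = 0.336 / l_3 = 0.336 / 0.66 = 0.509091… → 0.51

0.51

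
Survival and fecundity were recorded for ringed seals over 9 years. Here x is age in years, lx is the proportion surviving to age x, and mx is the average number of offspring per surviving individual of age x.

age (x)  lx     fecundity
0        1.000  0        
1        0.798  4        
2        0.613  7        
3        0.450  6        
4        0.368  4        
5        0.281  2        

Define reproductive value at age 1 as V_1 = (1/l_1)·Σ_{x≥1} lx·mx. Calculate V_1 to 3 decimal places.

lx·mx for x ≥ 1: 3.192, 4.291, 2.7, 1.472, 0.562 → sum = 12.217
V_1 = 12.217 / l_1 = 12.217 / 0.798 = 15.309524… → 15.310

15.310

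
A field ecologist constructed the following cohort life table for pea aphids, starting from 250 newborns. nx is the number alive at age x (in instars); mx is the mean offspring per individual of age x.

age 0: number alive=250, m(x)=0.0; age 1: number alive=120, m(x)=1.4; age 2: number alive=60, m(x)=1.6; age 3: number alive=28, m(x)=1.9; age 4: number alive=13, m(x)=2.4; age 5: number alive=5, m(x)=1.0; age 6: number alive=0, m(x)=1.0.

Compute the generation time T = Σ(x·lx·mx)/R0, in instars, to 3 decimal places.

1.894

lx = nx/n0 = nx/250: 1, 0.48, 0.24, 0.112, 0.052, 0.02, 0
lx·mx: 0, 0.672, 0.384, 0.2128, 0.1248, 0.02, 0 → R0 = 1.4136
x·lx·mx: 0, 0.672, 0.768, 0.6384, 0.4992, 0.1, 0 → Σ = 2.6776
T = 2.6776 / 1.4136 = 1.894171… → 1.894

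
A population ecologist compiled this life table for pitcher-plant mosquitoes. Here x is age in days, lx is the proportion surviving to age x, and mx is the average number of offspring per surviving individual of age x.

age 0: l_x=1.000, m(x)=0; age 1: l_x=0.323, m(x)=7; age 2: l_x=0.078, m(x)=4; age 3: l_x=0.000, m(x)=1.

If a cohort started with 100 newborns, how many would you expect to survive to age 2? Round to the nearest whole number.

8

Expected survivors = N0 · l_2 = 100 × 0.078 = 7.8 → 8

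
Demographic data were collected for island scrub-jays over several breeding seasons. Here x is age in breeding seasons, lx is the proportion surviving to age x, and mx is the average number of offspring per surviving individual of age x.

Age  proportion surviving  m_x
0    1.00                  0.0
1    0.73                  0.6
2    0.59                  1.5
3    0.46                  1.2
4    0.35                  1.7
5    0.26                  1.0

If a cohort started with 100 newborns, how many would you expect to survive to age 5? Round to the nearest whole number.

Expected survivors = N0 · l_5 = 100 × 0.26 = 26 → 26

26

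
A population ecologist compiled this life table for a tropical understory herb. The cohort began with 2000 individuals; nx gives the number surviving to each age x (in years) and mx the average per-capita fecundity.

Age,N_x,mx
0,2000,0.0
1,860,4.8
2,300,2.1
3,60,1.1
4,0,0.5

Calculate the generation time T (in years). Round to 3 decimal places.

1.158

lx = nx/n0 = nx/2000: 1, 0.43, 0.15, 0.03, 0
lx·mx: 0, 2.064, 0.315, 0.033, 0 → R0 = 2.412
x·lx·mx: 0, 2.064, 0.63, 0.099, 0 → Σ = 2.793
T = 2.793 / 2.412 = 1.15796… → 1.158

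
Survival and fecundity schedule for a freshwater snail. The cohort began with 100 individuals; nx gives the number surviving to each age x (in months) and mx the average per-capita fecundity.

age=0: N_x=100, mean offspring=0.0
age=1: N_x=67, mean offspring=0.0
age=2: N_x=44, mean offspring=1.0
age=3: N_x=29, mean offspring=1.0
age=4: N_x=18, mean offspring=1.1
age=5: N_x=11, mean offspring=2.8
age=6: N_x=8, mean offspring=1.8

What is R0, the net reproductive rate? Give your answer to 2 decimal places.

1.38

lx = nx/n0 = nx/100: 1, 0.67, 0.44, 0.29, 0.18, 0.11, 0.08
lx·mx by age: 0, 0, 0.44, 0.29, 0.198, 0.308, 0.144
R0 = Σ lx·mx = 1.38 → 1.38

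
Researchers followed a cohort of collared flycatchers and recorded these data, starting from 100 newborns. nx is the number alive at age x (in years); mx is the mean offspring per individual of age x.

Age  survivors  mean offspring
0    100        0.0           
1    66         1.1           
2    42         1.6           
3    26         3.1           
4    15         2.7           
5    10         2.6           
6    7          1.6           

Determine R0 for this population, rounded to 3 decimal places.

2.981

lx = nx/n0 = nx/100: 1, 0.66, 0.42, 0.26, 0.15, 0.1, 0.07
lx·mx by age: 0, 0.726, 0.672, 0.806, 0.405, 0.26, 0.112
R0 = Σ lx·mx = 2.981 → 2.981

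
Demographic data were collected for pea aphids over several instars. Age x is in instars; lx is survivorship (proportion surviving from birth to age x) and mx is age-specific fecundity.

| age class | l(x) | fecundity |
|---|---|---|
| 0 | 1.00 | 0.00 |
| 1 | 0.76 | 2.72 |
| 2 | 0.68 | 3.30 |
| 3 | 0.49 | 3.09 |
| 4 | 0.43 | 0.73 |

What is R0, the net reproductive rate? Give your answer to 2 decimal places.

6.14

lx·mx by age: 0, 2.0672, 2.244, 1.5141, 0.3139
R0 = Σ lx·mx = 6.1392 → 6.14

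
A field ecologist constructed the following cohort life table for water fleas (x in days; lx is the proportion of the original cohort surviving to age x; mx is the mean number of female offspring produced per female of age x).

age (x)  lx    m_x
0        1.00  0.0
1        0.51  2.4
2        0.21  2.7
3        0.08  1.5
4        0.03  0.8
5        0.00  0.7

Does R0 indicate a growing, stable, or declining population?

R0 = Σ lx·mx = 0 + 1.224 + 0.567 + 0.12 + 0.024 + 0 = 1.935
R0 > 1, so the population is growing.

growing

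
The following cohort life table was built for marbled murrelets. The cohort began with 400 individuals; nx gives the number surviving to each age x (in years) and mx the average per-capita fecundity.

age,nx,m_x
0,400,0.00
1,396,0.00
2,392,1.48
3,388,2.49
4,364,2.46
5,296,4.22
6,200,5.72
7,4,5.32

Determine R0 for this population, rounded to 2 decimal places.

lx = nx/n0 = nx/400: 1, 0.99, 0.98, 0.97, 0.91, 0.74, 0.5, 0.01
lx·mx by age: 0, 0, 1.4504, 2.4153, 2.2386, 3.1228, 2.86, 0.0532
R0 = Σ lx·mx = 12.1403 → 12.14

12.14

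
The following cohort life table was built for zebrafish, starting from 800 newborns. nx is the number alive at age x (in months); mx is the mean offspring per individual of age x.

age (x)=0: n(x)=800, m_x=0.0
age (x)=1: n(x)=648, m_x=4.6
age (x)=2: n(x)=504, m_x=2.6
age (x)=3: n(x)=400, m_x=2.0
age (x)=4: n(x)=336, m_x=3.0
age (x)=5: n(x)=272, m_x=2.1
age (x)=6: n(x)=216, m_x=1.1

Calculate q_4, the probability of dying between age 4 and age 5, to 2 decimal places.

0.19

lx = nx/n0 = nx/800: 1, 0.81, 0.63, 0.5, 0.42, 0.34, 0.27
q_4 = (l_4 − l_5) / l_4 = (0.42 − 0.34) / 0.42
     = 0.08 / 0.42 = 0.190476… → 0.19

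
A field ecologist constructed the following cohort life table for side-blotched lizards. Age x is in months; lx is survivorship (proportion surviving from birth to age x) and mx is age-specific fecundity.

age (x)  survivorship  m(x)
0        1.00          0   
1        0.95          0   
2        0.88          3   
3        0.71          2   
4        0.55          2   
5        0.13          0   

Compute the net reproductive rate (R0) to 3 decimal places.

5.160

lx·mx by age: 0, 0, 2.64, 1.42, 1.1, 0
R0 = Σ lx·mx = 5.16 → 5.160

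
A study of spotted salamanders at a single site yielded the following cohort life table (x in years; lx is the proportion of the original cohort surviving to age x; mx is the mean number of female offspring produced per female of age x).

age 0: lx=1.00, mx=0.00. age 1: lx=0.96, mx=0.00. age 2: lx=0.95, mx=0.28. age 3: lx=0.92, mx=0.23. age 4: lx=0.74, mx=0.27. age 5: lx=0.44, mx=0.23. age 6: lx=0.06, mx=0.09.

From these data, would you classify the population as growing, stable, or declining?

R0 = Σ lx·mx = 0 + 0 + 0.266 + 0.2116 + 0.1998 + 0.1012 + 0.0054 = 0.784
R0 < 1, so the population is declining.

declining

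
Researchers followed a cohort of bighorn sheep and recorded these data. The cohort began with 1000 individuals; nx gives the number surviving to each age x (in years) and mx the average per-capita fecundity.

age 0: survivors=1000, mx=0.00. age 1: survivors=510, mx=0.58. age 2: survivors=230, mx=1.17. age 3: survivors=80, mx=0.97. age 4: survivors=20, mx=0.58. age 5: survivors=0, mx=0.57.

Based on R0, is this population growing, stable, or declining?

lx = nx/n0 = nx/1000: 1, 0.51, 0.23, 0.08, 0.02, 0
R0 = Σ lx·mx = 0 + 0.2958 + 0.2691 + 0.0776 + 0.0116 + 0 = 0.6541
R0 < 1, so the population is declining.

declining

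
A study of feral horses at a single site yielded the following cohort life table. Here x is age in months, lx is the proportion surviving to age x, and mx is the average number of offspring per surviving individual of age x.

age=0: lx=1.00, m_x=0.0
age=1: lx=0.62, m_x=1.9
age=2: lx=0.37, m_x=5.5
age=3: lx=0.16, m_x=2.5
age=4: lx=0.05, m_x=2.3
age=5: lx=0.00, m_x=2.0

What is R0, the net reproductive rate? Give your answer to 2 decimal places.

3.73

lx·mx by age: 0, 1.178, 2.035, 0.4, 0.115, 0
R0 = Σ lx·mx = 3.728 → 3.73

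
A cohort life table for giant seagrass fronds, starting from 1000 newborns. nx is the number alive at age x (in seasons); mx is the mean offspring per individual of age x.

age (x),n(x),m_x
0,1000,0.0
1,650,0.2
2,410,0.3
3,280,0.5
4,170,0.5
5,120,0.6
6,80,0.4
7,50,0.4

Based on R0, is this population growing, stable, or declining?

declining

lx = nx/n0 = nx/1000: 1, 0.65, 0.41, 0.28, 0.17, 0.12, 0.08, 0.05
R0 = Σ lx·mx = 0 + 0.13 + 0.123 + 0.14 + 0.085 + 0.072 + 0.032 + 0.02 = 0.602
R0 < 1, so the population is declining.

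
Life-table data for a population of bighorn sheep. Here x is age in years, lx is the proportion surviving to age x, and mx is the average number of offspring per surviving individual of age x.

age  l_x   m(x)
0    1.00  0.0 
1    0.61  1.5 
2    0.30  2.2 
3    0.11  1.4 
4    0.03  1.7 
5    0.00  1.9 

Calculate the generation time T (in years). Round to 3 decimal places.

lx·mx: 0, 0.915, 0.66, 0.154, 0.051, 0 → R0 = 1.78
x·lx·mx: 0, 0.915, 1.32, 0.462, 0.204, 0 → Σ = 2.901
T = 2.901 / 1.78 = 1.629775… → 1.630

1.630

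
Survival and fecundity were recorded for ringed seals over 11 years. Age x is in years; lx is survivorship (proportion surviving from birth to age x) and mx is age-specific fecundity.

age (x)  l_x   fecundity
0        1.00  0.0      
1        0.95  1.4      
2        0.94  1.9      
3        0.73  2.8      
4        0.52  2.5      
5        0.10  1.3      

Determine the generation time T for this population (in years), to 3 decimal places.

lx·mx: 0, 1.33, 1.786, 2.044, 1.3, 0.13 → R0 = 6.59
x·lx·mx: 0, 1.33, 3.572, 6.132, 5.2, 0.65 → Σ = 16.884
T = 16.884 / 6.59 = 2.562064… → 2.562

2.562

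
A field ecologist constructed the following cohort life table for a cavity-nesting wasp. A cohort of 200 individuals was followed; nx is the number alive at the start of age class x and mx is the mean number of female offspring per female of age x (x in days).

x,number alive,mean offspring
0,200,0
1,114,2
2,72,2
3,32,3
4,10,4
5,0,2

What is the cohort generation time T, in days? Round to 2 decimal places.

1.90

lx = nx/n0 = nx/200: 1, 0.57, 0.36, 0.16, 0.05, 0
lx·mx: 0, 1.14, 0.72, 0.48, 0.2, 0 → R0 = 2.54
x·lx·mx: 0, 1.14, 1.44, 1.44, 0.8, 0 → Σ = 4.82
T = 4.82 / 2.54 = 1.897638… → 1.90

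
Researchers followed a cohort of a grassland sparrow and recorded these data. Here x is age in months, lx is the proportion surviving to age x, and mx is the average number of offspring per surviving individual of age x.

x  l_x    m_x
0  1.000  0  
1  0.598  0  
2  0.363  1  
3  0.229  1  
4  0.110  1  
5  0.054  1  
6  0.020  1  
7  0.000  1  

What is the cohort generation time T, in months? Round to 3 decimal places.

2.890

lx·mx: 0, 0, 0.363, 0.229, 0.11, 0.054, 0.02, 0 → R0 = 0.776
x·lx·mx: 0, 0, 0.726, 0.687, 0.44, 0.27, 0.12, 0 → Σ = 2.243
T = 2.243 / 0.776 = 2.890464… → 2.890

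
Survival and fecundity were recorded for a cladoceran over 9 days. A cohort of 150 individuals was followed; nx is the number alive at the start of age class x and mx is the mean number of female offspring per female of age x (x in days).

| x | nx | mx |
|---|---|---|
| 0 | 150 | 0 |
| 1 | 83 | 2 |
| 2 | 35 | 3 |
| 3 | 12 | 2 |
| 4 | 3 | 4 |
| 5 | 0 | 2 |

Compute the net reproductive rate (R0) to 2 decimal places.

lx = nx/n0 = nx/150: 1, 0.55333…, 0.23333…, 0.08, 0.02, 0
lx·mx by age: 0, 1.106667…, 0.7…, 0.16, 0.08, 0
R0 = Σ lx·mx = 2.046667… → 2.05

2.05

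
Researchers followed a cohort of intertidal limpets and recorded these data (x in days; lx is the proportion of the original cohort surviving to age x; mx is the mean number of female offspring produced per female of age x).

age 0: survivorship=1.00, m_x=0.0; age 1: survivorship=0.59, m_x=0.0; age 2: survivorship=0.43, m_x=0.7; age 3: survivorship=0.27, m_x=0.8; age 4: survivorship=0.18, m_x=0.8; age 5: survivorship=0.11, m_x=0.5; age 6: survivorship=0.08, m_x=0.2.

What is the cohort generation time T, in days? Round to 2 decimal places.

3.00

lx·mx: 0, 0, 0.301, 0.216, 0.144, 0.055, 0.016 → R0 = 0.732
x·lx·mx: 0, 0, 0.602, 0.648, 0.576, 0.275, 0.096 → Σ = 2.197
T = 2.197 / 0.732 = 3.001366… → 3.00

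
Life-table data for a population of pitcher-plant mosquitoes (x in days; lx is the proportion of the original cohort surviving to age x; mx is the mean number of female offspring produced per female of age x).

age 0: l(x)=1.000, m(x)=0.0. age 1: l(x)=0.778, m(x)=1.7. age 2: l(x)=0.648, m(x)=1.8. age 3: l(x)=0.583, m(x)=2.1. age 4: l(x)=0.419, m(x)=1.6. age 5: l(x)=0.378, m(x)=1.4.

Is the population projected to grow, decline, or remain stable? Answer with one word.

growing

R0 = Σ lx·mx = 0 + 1.3226 + 1.1664 + 1.2243 + 0.6704 + 0.5292 = 4.9129
R0 > 1, so the population is growing.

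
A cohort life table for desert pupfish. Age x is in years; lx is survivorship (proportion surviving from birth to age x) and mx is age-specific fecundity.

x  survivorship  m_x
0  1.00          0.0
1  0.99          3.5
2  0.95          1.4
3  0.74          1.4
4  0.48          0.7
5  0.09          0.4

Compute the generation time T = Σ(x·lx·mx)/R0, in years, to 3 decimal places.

1.734

lx·mx: 0, 3.465, 1.33, 1.036, 0.336, 0.036 → R0 = 6.203
x·lx·mx: 0, 3.465, 2.66, 3.108, 1.344, 0.18 → Σ = 10.757
T = 10.757 / 6.203 = 1.734161… → 1.734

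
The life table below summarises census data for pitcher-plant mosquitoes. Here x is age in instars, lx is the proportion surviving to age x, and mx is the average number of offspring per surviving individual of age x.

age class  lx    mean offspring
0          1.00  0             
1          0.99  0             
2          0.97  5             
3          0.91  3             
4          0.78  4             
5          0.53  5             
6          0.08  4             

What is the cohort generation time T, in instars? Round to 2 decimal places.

lx·mx: 0, 0, 4.85, 2.73, 3.12, 2.65, 0.32 → R0 = 13.67
x·lx·mx: 0, 0, 9.7, 8.19, 12.48, 13.25, 1.92 → Σ = 45.54
T = 45.54 / 13.67 = 3.331383… → 3.33

3.33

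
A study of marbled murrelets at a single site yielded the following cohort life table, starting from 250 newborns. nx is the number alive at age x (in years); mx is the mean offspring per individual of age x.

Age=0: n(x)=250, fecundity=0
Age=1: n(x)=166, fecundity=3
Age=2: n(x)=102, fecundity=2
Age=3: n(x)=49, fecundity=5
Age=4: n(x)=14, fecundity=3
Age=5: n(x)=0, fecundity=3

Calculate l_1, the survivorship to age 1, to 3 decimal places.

l_1 = n_1/n_0 = 166/250 = 0.664 → 0.664

0.664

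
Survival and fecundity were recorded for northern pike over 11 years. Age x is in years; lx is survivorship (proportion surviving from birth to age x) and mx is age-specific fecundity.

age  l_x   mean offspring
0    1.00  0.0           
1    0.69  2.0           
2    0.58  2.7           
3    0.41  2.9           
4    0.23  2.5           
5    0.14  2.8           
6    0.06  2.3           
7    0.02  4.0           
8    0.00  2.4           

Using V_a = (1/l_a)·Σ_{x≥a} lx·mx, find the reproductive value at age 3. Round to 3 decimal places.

5.790

lx·mx for x ≥ 3: 1.189, 0.575, 0.392, 0.138, 0.08, 0 → sum = 2.374
V_3 = 2.374 / l_3 = 2.374 / 0.41 = 5.790244… → 5.790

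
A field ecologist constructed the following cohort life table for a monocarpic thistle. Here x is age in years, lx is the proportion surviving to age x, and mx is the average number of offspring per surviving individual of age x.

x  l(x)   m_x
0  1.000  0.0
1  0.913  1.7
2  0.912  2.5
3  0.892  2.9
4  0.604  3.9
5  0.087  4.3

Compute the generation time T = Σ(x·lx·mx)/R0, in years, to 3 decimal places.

2.751

lx·mx: 0, 1.5521, 2.28, 2.5868, 2.3556, 0.3741 → R0 = 9.1486
x·lx·mx: 0, 1.5521, 4.56, 7.7604, 9.4224, 1.8705 → Σ = 25.1654
T = 25.1654 / 9.1486 = 2.750738… → 2.751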